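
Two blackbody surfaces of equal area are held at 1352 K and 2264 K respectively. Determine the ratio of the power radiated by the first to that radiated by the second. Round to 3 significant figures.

P₁/P₂ ≈ 0.127

With equal areas, P₁/P₂ = (T₁/T₂)⁴ = (1352/2264)⁴ = 0.127.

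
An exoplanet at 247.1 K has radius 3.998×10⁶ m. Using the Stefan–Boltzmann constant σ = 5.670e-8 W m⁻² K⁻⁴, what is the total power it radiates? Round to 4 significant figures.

P ≈ 4.246×10¹⁶ W

Surface area A = 4πR² = 4π(3.998×10⁶ m)² = 2.00861×10¹⁴ m².
P = σAT⁴ = 5.670×10⁻⁸ × 2.00861×10¹⁴ × (247.1)⁴ = 4.246×10¹⁶ W.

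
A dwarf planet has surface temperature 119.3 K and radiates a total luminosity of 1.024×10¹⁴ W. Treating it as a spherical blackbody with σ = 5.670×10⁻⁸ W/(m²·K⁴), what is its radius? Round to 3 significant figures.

L = 4πR²σT⁴ ⇒ R = √(L/(4πσT⁴)).
σT⁴ = 11.4854 W/m², so R = √(1.024×10¹⁴/(4π×11.4854)) = 8.42×10⁵ m.

R ≈ 8.42×10⁵ m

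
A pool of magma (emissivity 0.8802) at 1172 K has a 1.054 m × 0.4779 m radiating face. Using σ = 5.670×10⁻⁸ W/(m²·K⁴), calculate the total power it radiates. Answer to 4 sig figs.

Area A = 1.054 × 0.4779 = 0.503707 m².
P = εσAT⁴ = 0.8802 × 5.670×10⁻⁸ × 0.503707 × (1172)⁴ = 4.743×10⁴ W.

P ≈ 4.743×10⁴ W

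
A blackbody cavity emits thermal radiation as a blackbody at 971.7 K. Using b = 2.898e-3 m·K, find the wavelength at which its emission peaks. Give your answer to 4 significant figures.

Wien's displacement law: λ_max = b/T = (2.898×10⁻³ m·K)/(971.7 K) = 2.9824×10⁻⁶ m.
That is 2982 nm, in the infrared range.

λ_max ≈ 2982 nm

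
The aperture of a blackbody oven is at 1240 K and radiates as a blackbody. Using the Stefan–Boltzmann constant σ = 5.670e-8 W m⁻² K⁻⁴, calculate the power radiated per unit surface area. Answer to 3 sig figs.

I ≈ 1.34×10⁵ W/m²

Stefan–Boltzmann: I = σT⁴ = 5.670×10⁻⁸ × (1240)⁴ = 1.34×10⁵ W/m².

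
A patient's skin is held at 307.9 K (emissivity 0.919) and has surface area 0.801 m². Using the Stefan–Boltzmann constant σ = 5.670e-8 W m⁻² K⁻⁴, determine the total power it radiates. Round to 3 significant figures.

P ≈ 375 W

Area A = 0.801 m².
P = εσAT⁴ = 0.919 × 5.670×10⁻⁸ × 0.801 × (307.9)⁴ = 375 W.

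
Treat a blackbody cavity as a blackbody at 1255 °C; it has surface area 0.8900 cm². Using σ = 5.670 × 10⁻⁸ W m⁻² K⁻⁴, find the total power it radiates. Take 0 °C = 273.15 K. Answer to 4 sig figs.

P ≈ 27.52 W

T = 1255 °C + 273.15 = 1528.15 K.
Area A = 0.8900 cm² = 8.900×10⁻⁵ m².
P = σAT⁴ = 5.670×10⁻⁸ × 8.900×10⁻⁵ × (1528.15)⁴ = 27.52 W.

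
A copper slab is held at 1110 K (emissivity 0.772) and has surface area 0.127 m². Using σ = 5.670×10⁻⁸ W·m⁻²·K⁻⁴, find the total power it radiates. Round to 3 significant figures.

P ≈ 8.44×10³ W

Area A = 0.127 m².
P = εσAT⁴ = 0.772 × 5.670×10⁻⁸ × 0.127 × (1110)⁴ = 8.44×10³ W.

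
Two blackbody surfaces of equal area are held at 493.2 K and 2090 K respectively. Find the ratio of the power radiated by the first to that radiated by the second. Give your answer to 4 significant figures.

P₁/P₂ ≈ 3.101×10⁻³

With equal areas, P₁/P₂ = (T₁/T₂)⁴ = (493.2/2090)⁴ = 3.101×10⁻³.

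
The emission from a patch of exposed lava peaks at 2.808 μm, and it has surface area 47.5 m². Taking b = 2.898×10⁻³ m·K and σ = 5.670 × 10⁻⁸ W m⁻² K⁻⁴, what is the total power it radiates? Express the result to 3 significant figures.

P ≈ 3.06×10⁶ W

Wien's law: T = b/λ_max = 2.898×10⁻³/2.808×10⁻⁶ = 1032.05 K.
Area A = 47.5 m².
Then P = σAT⁴ = 5.670×10⁻⁸×47.5×(1032.05)⁴ = 3.06×10⁶ W.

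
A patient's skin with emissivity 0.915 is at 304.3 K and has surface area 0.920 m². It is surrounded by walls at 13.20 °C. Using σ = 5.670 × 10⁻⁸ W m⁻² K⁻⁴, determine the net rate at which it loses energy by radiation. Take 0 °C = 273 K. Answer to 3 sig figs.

Net loss ≈ 89.0 W

Surroundings: T = 13.20 °C + 273 = 286.20 K.
Area A = 0.920 m².
Net radiated power P_net = εσA(T⁴ − T₀⁴) = 0.915×5.670×10⁻⁸×0.920×(304.3⁴ − 286.20⁴).
T⁴ − T₀⁴ = 8.57448×10⁹ − 6.70932×10⁹ = 1.86516×10⁹ K⁴, so P_net = 89.0 W.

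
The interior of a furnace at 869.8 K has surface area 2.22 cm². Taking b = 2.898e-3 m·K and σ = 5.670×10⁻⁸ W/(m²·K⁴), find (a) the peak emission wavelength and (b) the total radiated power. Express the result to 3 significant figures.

λ_max ≈ 3.33 μm; P ≈ 7.20 W

(a) λ_max = b/T = 2.898×10⁻³/869.8 = 3.332×10⁻⁶ m = 3.33 μm.
Area A = 2.22 cm² = 2.22×10⁻⁴ m².
(b) P = σAT⁴ = 5.670×10⁻⁸×2.22×10⁻⁴×(869.8)⁴ = 7.20 W.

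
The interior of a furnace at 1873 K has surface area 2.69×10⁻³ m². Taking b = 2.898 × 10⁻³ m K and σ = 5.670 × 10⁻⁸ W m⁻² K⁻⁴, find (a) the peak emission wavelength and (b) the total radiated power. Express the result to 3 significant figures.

λ_max ≈ 1.55 μm; P ≈ 1.88×10³ W

(a) λ_max = b/T = 2.898×10⁻³/1873 = 1.547×10⁻⁶ m = 1.55 μm.
Area A = 2.69×10⁻³ m².
(b) P = σAT⁴ = 5.670×10⁻⁸×2.69×10⁻³×(1873)⁴ = 1.88×10³ W.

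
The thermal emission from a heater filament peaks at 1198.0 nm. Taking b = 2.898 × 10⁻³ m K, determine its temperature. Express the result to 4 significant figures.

T ≈ 2419 K

Wien's law gives T = b/λ_max = (2.898×10⁻³ m·K)/(1.1980×10⁻⁶ m) = 2419 K.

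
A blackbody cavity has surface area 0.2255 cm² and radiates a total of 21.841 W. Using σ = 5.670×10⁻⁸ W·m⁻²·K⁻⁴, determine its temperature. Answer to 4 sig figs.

T ≈ 2033 K

Area A = 0.2255 cm² = 2.255×10⁻⁵ m².
P = σAT⁴ ⇒ T = (P/(σA))^(1/4) = (21.841/(5.670×10⁻⁸×2.255×10⁻⁵))^(1/4) = 2033 K.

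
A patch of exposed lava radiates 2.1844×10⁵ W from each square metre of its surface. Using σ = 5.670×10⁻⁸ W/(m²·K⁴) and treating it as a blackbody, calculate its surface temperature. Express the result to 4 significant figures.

I = σT⁴, so T = (I/σ)^(1/4) = (2.1844×10⁵/(5.670×10⁻⁸))^(1/4) = 1401 K.

T ≈ 1401 K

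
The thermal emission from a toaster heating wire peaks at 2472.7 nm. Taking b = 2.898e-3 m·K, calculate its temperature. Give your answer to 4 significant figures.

Wien's law gives T = b/λ_max = (2.898×10⁻³ m·K)/(2.4727×10⁻⁶ m) = 1172 K.

T ≈ 1172 K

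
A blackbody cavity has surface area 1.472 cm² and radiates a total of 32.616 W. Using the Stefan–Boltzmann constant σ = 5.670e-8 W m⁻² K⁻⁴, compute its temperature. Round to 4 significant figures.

Area A = 1.472 cm² = 1.472×10⁻⁴ m².
P = σAT⁴ ⇒ T = (P/(σA))^(1/4) = (32.616/(5.670×10⁻⁸×1.472×10⁻⁴))^(1/4) = 1406 K.

T ≈ 1406 K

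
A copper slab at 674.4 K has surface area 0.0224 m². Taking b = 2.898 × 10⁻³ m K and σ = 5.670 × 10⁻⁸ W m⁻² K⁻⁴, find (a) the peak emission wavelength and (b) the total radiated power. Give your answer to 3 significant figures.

λ_max ≈ 4.30 μm; P ≈ 263 W

(a) λ_max = b/T = 2.898×10⁻³/674.4 = 4.297×10⁻⁶ m = 4.30 μm.
Area A = 0.0224 m².
(b) P = σAT⁴ = 5.670×10⁻⁸×0.0224×(674.4)⁴ = 263 W.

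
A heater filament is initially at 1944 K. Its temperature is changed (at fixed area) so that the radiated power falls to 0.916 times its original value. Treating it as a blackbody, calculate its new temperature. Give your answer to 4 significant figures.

T₂ ≈ 1902 K

P ∝ T⁴, so T₂/T₁ = (P₂/P₁)^(1/4) = (0.916)^(1/4) = 0.978304.
T₂ = 1944 × 0.978304 = 1902 K.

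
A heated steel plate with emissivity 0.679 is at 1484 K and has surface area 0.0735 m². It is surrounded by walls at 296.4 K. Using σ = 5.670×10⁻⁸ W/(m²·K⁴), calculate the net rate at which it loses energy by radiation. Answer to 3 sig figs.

Area A = 0.0735 m².
Net radiated power P_net = εσA(T⁴ − T₀⁴) = 0.679×5.670×10⁻⁸×0.0735×(1484⁴ − 296.4⁴).
T⁴ − T₀⁴ = 4.84993×10¹² − 7.71814×10⁹ = 4.84221×10¹² K⁴, so P_net = 1.37×10⁴ W.

Net loss ≈ 1.37×10⁴ W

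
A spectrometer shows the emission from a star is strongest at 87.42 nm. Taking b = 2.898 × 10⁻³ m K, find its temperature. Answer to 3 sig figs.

Wien's law gives T = b/λ_max = (2.898×10⁻³ m·K)/(8.742×10⁻⁸ m) = 3.32×10⁴ K.

T ≈ 3.32×10⁴ K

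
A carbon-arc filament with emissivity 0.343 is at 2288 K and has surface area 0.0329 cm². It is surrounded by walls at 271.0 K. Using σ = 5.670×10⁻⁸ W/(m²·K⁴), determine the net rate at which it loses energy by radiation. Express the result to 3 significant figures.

Area A = 0.0329 cm² = 3.29×10⁻⁶ m².
Net radiated power P_net = εσA(T⁴ − T₀⁴) = 0.343×5.670×10⁻⁸×3.29×10⁻⁶×(2288⁴ − 271.0⁴).
T⁴ − T₀⁴ = 2.74046×10¹³ − 5.39358×10⁹ = 2.73992×10¹³ K⁴, so P_net = 1.75 W.

Net loss ≈ 1.75 W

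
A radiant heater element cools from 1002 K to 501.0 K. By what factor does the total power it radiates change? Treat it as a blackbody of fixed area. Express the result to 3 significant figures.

P₂/P₁ ≈ 0.0625

P ∝ T⁴, so P₂/P₁ = (T₂/T₁)⁴ = (501.0/1002)⁴ = (0.500000)⁴ = 0.0625.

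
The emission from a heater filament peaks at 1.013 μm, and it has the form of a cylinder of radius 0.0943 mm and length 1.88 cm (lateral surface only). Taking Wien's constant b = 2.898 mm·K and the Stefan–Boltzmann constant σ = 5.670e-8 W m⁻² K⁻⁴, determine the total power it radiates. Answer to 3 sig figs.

P ≈ 42.3 W

Wien's law: T = b/λ_max = 2.898×10⁻³/1.013×10⁻⁶ = 2860.81 K.
Lateral area A = 2πrL = 2π×9.43×10⁻⁵×0.0188 = 1.11391×10⁻⁵ m².
Then P = σAT⁴ = 5.670×10⁻⁸×1.11391×10⁻⁵×(2860.81)⁴ = 42.3 W.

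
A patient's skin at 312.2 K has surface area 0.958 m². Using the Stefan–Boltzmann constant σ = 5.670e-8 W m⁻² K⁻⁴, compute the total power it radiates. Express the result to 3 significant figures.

Area A = 0.958 m².
P = σAT⁴ = 5.670×10⁻⁸ × 0.958 × (312.2)⁴ = 516 W.

P ≈ 516 W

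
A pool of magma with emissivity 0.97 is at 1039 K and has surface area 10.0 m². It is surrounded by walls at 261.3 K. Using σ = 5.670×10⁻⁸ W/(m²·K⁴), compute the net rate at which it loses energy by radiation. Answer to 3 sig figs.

Area A = 10.0 m².
Net radiated power P_net = εσA(T⁴ − T₀⁴) = 0.97×5.670×10⁻⁸×10.0×(1039⁴ − 261.3⁴).
T⁴ − T₀⁴ = 1.16537×10¹² − 4.66184×10⁹ = 1.16071×10¹² K⁴, so P_net = 6.38×10⁵ W.

Net loss ≈ 6.38×10⁵ W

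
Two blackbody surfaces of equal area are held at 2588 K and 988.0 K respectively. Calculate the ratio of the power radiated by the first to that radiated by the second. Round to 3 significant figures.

P₁/P₂ ≈ 47.1

With equal areas, P₁/P₂ = (T₁/T₂)⁴ = (2588/988.0)⁴ = 47.1.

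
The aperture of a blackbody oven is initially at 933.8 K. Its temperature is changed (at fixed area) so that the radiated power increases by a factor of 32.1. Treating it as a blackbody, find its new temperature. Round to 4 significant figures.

P ∝ T⁴, so T₂/T₁ = (P₂/P₁)^(1/4) = (32.1)^(1/4) = 2.38027.
T₂ = 933.8 × 2.38027 = 2223 K.

T₂ ≈ 2223 K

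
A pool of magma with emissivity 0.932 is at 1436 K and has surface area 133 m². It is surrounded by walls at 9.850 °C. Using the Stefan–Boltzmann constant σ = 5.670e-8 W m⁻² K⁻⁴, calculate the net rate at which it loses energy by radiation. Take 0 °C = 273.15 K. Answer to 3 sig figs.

Surroundings: T = 9.850 °C + 273.15 = 283.000 K.
Area A = 133 m².
Net radiated power P_net = εσA(T⁴ − T₀⁴) = 0.932×5.670×10⁻⁸×133×(1436⁴ − 283.000⁴).
T⁴ − T₀⁴ = 4.25224×10¹² − 6.41425×10⁹ = 4.24583×10¹² K⁴, so P_net = 2.98×10⁷ W.

Net loss ≈ 2.98×10⁷ W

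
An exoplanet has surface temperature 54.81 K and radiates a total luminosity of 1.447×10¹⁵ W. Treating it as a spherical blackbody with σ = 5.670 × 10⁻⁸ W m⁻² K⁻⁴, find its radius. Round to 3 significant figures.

R ≈ 1.50×10⁷ m

L = 4πR²σT⁴ ⇒ R = √(L/(4πσT⁴)).
σT⁴ = 0.511708 W/m², so R = √(1.447×10¹⁵/(4π×0.511708)) = 1.50×10⁷ m.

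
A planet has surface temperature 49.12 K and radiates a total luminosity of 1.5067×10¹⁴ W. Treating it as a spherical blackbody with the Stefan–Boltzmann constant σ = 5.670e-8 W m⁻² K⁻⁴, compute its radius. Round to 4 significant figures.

R ≈ 6.027×10⁶ m

L = 4πR²σT⁴ ⇒ R = √(L/(4πσT⁴)).
σT⁴ = 0.330078 W/m², so R = √(1.5067×10¹⁴/(4π×0.330078)) = 6.027×10⁶ m.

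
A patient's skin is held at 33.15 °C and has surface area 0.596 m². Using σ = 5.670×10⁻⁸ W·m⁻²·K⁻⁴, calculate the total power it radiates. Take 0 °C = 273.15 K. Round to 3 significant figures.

T = 33.15 °C + 273.15 = 306.30 K.
Area A = 0.596 m².
P = σAT⁴ = 5.670×10⁻⁸ × 0.596 × (306.30)⁴ = 297 W.

P ≈ 297 W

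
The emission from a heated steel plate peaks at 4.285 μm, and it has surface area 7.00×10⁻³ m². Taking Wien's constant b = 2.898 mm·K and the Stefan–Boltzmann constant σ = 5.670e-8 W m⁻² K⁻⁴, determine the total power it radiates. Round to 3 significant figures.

P ≈ 83.0 W

Wien's law: T = b/λ_max = 2.898×10⁻³/4.285×10⁻⁶ = 676.313 K.
Area A = 7.00×10⁻³ m².
Then P = σAT⁴ = 5.670×10⁻⁸×7.00×10⁻³×(676.313)⁴ = 83.0 W.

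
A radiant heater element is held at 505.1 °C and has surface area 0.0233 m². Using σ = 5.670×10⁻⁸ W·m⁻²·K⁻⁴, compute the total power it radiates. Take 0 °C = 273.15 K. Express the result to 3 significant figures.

P ≈ 485 W

T = 505.1 °C + 273.15 = 778.25 K.
Area A = 0.0233 m².
P = σAT⁴ = 5.670×10⁻⁸ × 0.0233 × (778.25)⁴ = 485 W.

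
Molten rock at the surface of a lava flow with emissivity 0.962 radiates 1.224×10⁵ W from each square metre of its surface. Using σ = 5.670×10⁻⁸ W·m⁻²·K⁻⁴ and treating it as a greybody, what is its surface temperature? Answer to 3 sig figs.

I = εσT⁴, so T = (I/εσ)^(1/4) = (1.224×10⁵/(0.962×5.670×10⁻⁸))^(1/4) = 1.22×10³ K.

T ≈ 1.22×10³ K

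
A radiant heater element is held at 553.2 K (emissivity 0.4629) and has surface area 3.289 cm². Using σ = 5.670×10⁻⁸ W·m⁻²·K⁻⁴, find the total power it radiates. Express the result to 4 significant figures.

P ≈ 0.8085 W

Area A = 3.289 cm² = 3.289×10⁻⁴ m².
P = εσAT⁴ = 0.4629 × 5.670×10⁻⁸ × 3.289×10⁻⁴ × (553.2)⁴ = 0.8085 W.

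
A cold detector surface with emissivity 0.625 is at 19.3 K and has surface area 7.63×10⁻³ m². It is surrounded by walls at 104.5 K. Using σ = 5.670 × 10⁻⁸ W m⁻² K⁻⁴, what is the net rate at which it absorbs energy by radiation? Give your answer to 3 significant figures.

Area A = 7.63×10⁻³ m².
Net radiated power P_net = εσA(T⁴ − T₀⁴) = 0.625×5.670×10⁻⁸×7.63×10⁻³×(19.3⁴ − 104.5⁴).
T⁴ − T₀⁴ = 1.38749×10⁵ − 1.19252×10⁸ = -1.19113×10⁸ K⁴, so P_net = -0.0322 W — negative, meaning a net gain of 0.0322 W.

Net gain ≈ 0.0322 W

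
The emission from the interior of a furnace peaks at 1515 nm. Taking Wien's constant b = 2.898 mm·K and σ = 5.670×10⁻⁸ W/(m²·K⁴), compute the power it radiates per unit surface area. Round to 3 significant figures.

Wien's law: T = b/λ_max = 2.898×10⁻³/1.515×10⁻⁶ = 1912.87 K.
Then I = σT⁴ = 5.670×10⁻⁸×(1912.87)⁴ = 7.59×10⁵ W/m².

I ≈ 7.59×10⁵ W/m²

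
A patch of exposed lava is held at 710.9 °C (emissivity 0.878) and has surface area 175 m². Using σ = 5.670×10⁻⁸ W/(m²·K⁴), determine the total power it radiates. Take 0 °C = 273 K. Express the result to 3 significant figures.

P ≈ 8.16×10⁶ W

T = 710.9 °C + 273 = 983.9 K.
Area A = 175 m².
P = εσAT⁴ = 0.878 × 5.670×10⁻⁸ × 175 × (983.9)⁴ = 8.16×10⁶ W.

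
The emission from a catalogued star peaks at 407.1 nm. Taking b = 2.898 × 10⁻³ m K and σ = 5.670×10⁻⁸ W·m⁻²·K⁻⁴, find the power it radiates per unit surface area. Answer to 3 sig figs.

I ≈ 1.46×10⁸ W/m²

Wien's law: T = b/λ_max = 2.898×10⁻³/4.071×10⁻⁷ = 7118.64 K.
Then I = σT⁴ = 5.670×10⁻⁸×(7118.64)⁴ = 1.46×10⁸ W/m².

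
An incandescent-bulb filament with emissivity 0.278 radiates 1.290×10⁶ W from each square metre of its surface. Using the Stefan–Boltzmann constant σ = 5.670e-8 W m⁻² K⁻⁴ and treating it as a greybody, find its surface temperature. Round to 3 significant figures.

T ≈ 3.01×10³ K

I = εσT⁴, so T = (I/εσ)^(1/4) = (1.290×10⁶/(0.278×5.670×10⁻⁸))^(1/4) = 3.01×10³ K.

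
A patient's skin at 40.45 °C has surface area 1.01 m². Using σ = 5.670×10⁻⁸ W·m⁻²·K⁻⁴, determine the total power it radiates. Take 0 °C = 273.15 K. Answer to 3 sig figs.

T = 40.45 °C + 273.15 = 313.60 K.
Area A = 1.01 m².
P = σAT⁴ = 5.670×10⁻⁸ × 1.01 × (313.60)⁴ = 554 W.

P ≈ 554 W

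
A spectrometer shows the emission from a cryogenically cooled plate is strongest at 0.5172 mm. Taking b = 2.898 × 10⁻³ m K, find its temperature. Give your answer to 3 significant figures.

T ≈ 5.60 K

Wien's law gives T = b/λ_max = (2.898×10⁻³ m·K)/(5.172×10⁻⁴ m) = 5.60 K.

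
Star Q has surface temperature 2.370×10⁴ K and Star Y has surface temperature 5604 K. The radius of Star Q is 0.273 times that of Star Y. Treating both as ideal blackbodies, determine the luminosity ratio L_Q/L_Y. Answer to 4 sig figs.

L ∝ R²T⁴, so L_Q/L_Y = (R_Q/R_Y)²(T_Q/T_Y)⁴ = (0.273)² × (2.370×10⁴/5604)⁴ = 0.074529 × 319.890 = 23.84.

L_Q/L_Y ≈ 23.84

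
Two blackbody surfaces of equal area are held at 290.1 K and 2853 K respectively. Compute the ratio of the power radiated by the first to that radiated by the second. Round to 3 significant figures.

P₁/P₂ ≈ 1.07×10⁻⁴

With equal areas, P₁/P₂ = (T₁/T₂)⁴ = (290.1/2853)⁴ = 1.07×10⁻⁴.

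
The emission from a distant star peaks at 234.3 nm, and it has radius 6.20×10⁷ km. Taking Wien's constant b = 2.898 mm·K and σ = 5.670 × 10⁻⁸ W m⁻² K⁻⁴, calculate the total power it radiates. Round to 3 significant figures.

Wien's law: T = b/λ_max = 2.898×10⁻³/2.343×10⁻⁷ = 12368.8 K.
Surface area A = 4πR² = 4π(6.20×10¹⁰ m)² = 4.83051×10²² m².
Then P = σAT⁴ = 5.670×10⁻⁸×4.83051×10²²×(12368.8)⁴ = 6.41×10³¹ W.

P ≈ 6.41×10³¹ W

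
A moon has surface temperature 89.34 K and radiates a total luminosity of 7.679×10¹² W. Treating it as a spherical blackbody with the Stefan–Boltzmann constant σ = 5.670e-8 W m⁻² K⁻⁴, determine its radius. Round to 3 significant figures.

R ≈ 4.11×10⁵ m

L = 4πR²σT⁴ ⇒ R = √(L/(4πσT⁴)).
σT⁴ = 3.61216 W/m², so R = √(7.679×10¹²/(4π×3.61216)) = 4.11×10⁵ m.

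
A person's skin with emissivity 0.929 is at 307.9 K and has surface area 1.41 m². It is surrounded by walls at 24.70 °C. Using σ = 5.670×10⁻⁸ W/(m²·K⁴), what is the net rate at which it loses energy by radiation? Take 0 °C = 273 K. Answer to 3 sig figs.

Surroundings: T = 24.70 °C + 273 = 297.70 K.
Area A = 1.41 m².
Net radiated power P_net = εσA(T⁴ − T₀⁴) = 0.929×5.670×10⁻⁸×1.41×(307.9⁴ − 297.70⁴).
T⁴ − T₀⁴ = 8.98750×10⁹ − 7.85444×10⁹ = 1.13306×10⁹ K⁴, so P_net = 84.2 W.

Net loss ≈ 84.2 W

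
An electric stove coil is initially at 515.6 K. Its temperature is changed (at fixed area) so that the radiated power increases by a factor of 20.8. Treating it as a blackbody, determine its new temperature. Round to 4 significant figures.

T₂ ≈ 1101 K

P ∝ T⁴, so T₂/T₁ = (P₂/P₁)^(1/4) = (20.8)^(1/4) = 2.13558.
T₂ = 515.6 × 2.13558 = 1101 K.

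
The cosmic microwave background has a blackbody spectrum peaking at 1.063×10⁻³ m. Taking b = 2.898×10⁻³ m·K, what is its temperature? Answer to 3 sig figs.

Wien's law gives T = b/λ_max = (2.898×10⁻³ m·K)/(1.063×10⁻³ m) = 2.73 K.

T ≈ 2.73 K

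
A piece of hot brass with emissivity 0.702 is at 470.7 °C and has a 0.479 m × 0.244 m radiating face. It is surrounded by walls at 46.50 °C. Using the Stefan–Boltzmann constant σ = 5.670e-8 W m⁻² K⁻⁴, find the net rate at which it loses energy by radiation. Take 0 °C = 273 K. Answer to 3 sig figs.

T = 470.7 °C + 273 = 743.7 K.
Surroundings: T = 46.50 °C + 273 = 319.50 K.
Area A = 0.479 × 0.244 = 0.116876 m².
Net radiated power P_net = εσA(T⁴ − T₀⁴) = 0.702×5.670×10⁻⁸×0.116876×(743.7⁴ − 319.50⁴).
T⁴ − T₀⁴ = 3.05908×10¹¹ − 1.04204×10¹⁰ = 2.95488×10¹¹ K⁴, so P_net = 1.37×10³ W.

Net loss ≈ 1.37×10³ W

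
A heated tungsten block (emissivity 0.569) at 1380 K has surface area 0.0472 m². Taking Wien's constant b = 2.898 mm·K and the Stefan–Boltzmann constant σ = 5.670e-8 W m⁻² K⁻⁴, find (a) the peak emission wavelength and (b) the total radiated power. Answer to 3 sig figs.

λ_max ≈ 2.10 μm; P ≈ 5.52×10³ W

(a) λ_max = b/T = 2.898×10⁻³/1380 = 2.100×10⁻⁶ m = 2.10 μm.
Area A = 0.0472 m².
(b) P = εσAT⁴ = 0.569×5.670×10⁻⁸×0.0472×(1380)⁴ = 5.52×10³ W.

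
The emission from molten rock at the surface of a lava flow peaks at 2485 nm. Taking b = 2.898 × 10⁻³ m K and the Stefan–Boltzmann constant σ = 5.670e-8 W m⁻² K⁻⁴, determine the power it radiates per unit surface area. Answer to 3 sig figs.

Wien's law: T = b/λ_max = 2.898×10⁻³/2.485×10⁻⁶ = 1166.20 K.
Then I = σT⁴ = 5.670×10⁻⁸×(1166.20)⁴ = 1.05×10⁵ W/m².

I ≈ 1.05×10⁵ W/m²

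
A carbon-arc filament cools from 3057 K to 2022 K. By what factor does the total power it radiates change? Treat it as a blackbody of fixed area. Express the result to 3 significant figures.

P ∝ T⁴, so P₂/P₁ = (T₂/T₁)⁴ = (2022/3057)⁴ = (0.661433)⁴ = 0.191.

P₂/P₁ ≈ 0.191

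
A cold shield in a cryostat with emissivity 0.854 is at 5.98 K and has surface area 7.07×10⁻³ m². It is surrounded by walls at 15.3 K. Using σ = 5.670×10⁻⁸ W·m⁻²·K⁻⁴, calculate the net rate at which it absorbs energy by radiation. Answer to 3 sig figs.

Area A = 7.07×10⁻³ m².
Net radiated power P_net = εσA(T⁴ − T₀⁴) = 0.854×5.670×10⁻⁸×7.07×10⁻³×(5.98⁴ − 15.3⁴).
T⁴ − T₀⁴ = 1278.81 − 54798.1 = -53519.3 K⁴, so P_net = -1.83×10⁻⁵ W — negative, meaning a net gain of 1.83×10⁻⁵ W.

Net gain ≈ 1.83×10⁻⁵ W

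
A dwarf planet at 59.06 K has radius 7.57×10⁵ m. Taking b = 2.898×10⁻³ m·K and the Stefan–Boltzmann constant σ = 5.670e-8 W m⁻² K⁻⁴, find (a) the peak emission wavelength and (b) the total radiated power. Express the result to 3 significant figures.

(a) λ_max = b/T = 2.898×10⁻³/59.06 = 4.907×10⁻⁵ m = 49.1 μm.
Surface area A = 4πR² = 4π(7.57×10⁵ m)² = 7.20115×10¹² m².
(b) P = σAT⁴ = 5.670×10⁻⁸×7.20115×10¹²×(59.06)⁴ = 4.97×10¹² W.

λ_max ≈ 49.1 μm; P ≈ 4.97×10¹² W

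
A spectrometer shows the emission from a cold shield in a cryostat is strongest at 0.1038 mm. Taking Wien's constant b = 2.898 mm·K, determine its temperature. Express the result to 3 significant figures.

Wien's law gives T = b/λ_max = (2.898×10⁻³ m·K)/(1.038×10⁻⁴ m) = 27.9 K.

T ≈ 27.9 K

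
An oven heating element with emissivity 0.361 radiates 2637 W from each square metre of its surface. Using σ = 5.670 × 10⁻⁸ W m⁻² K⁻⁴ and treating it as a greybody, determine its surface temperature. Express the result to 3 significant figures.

T ≈ 599 K

I = εσT⁴, so T = (I/εσ)^(1/4) = (2637/(0.361×5.670×10⁻⁸))^(1/4) = 599 K.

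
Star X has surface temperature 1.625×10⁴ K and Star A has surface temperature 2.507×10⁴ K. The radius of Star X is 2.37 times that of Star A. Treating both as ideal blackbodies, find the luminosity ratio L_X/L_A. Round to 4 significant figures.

L_X/L_A ≈ 0.9915

L ∝ R²T⁴, so L_X/L_A = (R_X/R_A)²(T_X/T_A)⁴ = (2.37)² × (1.625×10⁴/2.507×10⁴)⁴ = 5.6169 × 0.176521 = 0.9915.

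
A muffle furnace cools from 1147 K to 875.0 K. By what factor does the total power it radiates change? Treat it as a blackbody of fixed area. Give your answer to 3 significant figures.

P ∝ T⁴, so P₂/P₁ = (T₂/T₁)⁴ = (875.0/1147)⁴ = (0.762860)⁴ = 0.339.

P₂/P₁ ≈ 0.339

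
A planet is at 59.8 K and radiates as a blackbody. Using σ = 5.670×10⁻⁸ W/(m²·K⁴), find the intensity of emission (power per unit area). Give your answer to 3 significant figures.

I ≈ 0.725 W/m²

Stefan–Boltzmann: I = σT⁴ = 5.670×10⁻⁸ × (59.8)⁴ = 0.725 W/m².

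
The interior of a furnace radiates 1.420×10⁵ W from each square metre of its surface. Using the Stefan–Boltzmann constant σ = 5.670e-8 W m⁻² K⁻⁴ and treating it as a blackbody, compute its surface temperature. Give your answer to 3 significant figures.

I = σT⁴, so T = (I/σ)^(1/4) = (1.420×10⁵/(5.670×10⁻⁸))^(1/4) = 1.26×10³ K.

T ≈ 1.26×10³ K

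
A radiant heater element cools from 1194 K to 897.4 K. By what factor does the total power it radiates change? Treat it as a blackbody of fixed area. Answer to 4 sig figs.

P₂/P₁ ≈ 0.3191

P ∝ T⁴, so P₂/P₁ = (T₂/T₁)⁴ = (897.4/1194)⁴ = (0.751591)⁴ = 0.3191.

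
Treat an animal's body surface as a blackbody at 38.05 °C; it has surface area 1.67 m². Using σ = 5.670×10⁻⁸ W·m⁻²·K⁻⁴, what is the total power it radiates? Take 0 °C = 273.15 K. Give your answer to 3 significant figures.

P ≈ 888 W

T = 38.05 °C + 273.15 = 311.20 K.
Area A = 1.67 m².
P = σAT⁴ = 5.670×10⁻⁸ × 1.67 × (311.20)⁴ = 888 W.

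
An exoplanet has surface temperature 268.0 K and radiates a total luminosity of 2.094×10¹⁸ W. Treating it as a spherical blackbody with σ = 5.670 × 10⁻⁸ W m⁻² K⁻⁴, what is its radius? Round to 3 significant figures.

R ≈ 2.39×10⁷ m

L = 4πR²σT⁴ ⇒ R = √(L/(4πσT⁴)).
σT⁴ = 292.498 W/m², so R = √(2.094×10¹⁸/(4π×292.498)) = 2.39×10⁷ m.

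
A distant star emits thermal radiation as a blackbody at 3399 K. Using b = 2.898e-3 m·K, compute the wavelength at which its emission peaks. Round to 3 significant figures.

λ_max ≈ 0.853 μm

Wien's displacement law: λ_max = b/T = (2.898×10⁻³ m·K)/(3399 K) = 8.526×10⁻⁷ m.
That is 0.853 μm, in the infrared range.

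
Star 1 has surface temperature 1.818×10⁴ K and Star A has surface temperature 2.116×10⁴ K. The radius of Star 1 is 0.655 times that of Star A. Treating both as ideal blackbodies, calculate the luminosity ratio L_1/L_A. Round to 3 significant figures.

L ∝ R²T⁴, so L_1/L_A = (R_1/R_A)²(T_1/T_A)⁴ = (0.655)² × (1.818×10⁴/2.116×10⁴)⁴ = 0.429025 × 0.544895 = 0.234.

L_1/L_A ≈ 0.234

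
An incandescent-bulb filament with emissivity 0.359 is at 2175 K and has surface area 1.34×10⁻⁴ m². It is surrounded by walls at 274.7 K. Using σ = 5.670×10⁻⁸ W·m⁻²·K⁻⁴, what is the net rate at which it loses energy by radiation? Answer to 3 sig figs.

Net loss ≈ 61.0 W

Area A = 1.34×10⁻⁴ m².
Net radiated power P_net = εσA(T⁴ − T₀⁴) = 0.359×5.670×10⁻⁸×1.34×10⁻⁴×(2175⁴ − 274.7⁴).
T⁴ − T₀⁴ = 2.23788×10¹³ − 5.69423×10⁹ = 2.23731×10¹³ K⁴, so P_net = 61.0 W.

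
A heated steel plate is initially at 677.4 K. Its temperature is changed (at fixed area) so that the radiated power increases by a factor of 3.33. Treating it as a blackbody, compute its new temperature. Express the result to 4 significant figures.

T₂ ≈ 915.1 K

P ∝ T⁴, so T₂/T₁ = (P₂/P₁)^(1/4) = (3.33)^(1/4) = 1.35086.
T₂ = 677.4 × 1.35086 = 915.1 K.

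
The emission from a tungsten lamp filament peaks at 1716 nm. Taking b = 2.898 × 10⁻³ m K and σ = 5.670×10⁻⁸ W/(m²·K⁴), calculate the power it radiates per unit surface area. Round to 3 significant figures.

Wien's law: T = b/λ_max = 2.898×10⁻³/1.716×10⁻⁶ = 1688.81 K.
Then I = σT⁴ = 5.670×10⁻⁸×(1688.81)⁴ = 4.61×10⁵ W/m².

I ≈ 4.61×10⁵ W/m²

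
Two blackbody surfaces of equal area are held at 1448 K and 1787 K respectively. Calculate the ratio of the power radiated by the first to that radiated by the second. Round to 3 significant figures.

P₁/P₂ ≈ 0.431

With equal areas, P₁/P₂ = (T₁/T₂)⁴ = (1448/1787)⁴ = 0.431.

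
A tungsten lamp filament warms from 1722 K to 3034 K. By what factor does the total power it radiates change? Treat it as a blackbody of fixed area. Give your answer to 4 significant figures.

P₂/P₁ ≈ 9.637

P ∝ T⁴, so P₂/P₁ = (T₂/T₁)⁴ = (3034/1722)⁴ = (1.76190)⁴ = 9.637.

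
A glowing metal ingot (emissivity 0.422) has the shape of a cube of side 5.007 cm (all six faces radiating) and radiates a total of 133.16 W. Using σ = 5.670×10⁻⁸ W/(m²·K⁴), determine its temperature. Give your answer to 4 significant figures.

Area A = 6s² = 6×(0.05007 m)² = 0.015042 m².
P = εσAT⁴ ⇒ T = (P/(εσA))^(1/4) = (133.16/(0.422×5.670×10⁻⁸×0.015042))^(1/4) = 779.9 K.

T ≈ 779.9 K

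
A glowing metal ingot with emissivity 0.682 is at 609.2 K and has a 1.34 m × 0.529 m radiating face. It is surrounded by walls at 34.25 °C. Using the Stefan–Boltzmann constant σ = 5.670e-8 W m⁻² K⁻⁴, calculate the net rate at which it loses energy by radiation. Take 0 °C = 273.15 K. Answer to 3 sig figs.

Surroundings: T = 34.25 °C + 273.15 = 307.40 K.
Area A = 1.34 × 0.529 = 0.70886 m².
Net radiated power P_net = εσA(T⁴ − T₀⁴) = 0.682×5.670×10⁻⁸×0.70886×(609.2⁴ − 307.40⁴).
T⁴ − T₀⁴ = 1.37733×10¹¹ − 8.92926×10⁹ = 1.28804×10¹¹ K⁴, so P_net = 3.53×10³ W.

Net loss ≈ 3.53×10³ W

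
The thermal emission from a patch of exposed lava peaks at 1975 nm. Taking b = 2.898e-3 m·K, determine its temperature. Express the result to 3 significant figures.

Wien's law gives T = b/λ_max = (2.898×10⁻³ m·K)/(1.975×10⁻⁶ m) = 1.47×10³ K.

T ≈ 1.47×10³ K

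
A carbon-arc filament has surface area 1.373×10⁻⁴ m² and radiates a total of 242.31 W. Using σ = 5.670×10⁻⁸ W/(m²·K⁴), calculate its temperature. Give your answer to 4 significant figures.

T ≈ 2362 K

Area A = 1.373×10⁻⁴ m².
P = σAT⁴ ⇒ T = (P/(σA))^(1/4) = (242.31/(5.670×10⁻⁸×1.373×10⁻⁴))^(1/4) = 2362 K.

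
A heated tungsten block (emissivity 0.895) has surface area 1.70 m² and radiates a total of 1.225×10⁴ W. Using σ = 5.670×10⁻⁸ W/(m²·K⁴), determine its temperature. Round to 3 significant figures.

T ≈ 614 K

Area A = 1.70 m².
P = εσAT⁴ ⇒ T = (P/(εσA))^(1/4) = (1.225×10⁴/(0.895×5.670×10⁻⁸×1.70))^(1/4) = 614 K.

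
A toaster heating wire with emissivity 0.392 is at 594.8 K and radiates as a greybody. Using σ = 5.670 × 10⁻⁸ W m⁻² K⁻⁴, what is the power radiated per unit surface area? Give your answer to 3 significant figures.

I ≈ 2.78×10³ W/m²

Stefan–Boltzmann: I = εσT⁴ = 0.392 × 5.670×10⁻⁸ × (594.8)⁴ = 2.78×10³ W/m².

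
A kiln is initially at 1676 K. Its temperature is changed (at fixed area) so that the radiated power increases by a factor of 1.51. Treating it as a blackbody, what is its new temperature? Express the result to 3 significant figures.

T₂ ≈ 1.86×10³ K

P ∝ T⁴, so T₂/T₁ = (P₂/P₁)^(1/4) = (1.51)^(1/4) = 1.10852.
T₂ = 1676 × 1.10852 = 1.86×10³ K.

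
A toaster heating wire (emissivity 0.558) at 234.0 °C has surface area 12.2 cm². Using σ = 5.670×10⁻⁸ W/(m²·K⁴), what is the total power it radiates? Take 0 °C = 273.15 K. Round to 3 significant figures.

P ≈ 2.55 W

T = 234.0 °C + 273.15 = 507.15 K.
Area A = 12.2 cm² = 1.22×10⁻³ m².
P = εσAT⁴ = 0.558 × 5.670×10⁻⁸ × 1.22×10⁻³ × (507.15)⁴ = 2.55 W.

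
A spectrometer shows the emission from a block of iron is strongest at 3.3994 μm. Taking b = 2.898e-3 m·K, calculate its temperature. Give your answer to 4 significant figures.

Wien's law gives T = b/λ_max = (2.898×10⁻³ m·K)/(3.3994×10⁻⁶ m) = 852.5 K.

T ≈ 852.5 K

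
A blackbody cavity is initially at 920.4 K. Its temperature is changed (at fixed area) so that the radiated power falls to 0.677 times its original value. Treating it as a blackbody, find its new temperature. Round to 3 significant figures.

T₂ ≈ 835 K

P ∝ T⁴, so T₂/T₁ = (P₂/P₁)^(1/4) = (0.677)^(1/4) = 0.907083.
T₂ = 920.4 × 0.907083 = 835 K.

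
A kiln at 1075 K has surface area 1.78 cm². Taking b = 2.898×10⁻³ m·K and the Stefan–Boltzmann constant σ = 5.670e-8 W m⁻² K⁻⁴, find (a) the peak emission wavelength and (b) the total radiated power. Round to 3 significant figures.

(a) λ_max = b/T = 2.898×10⁻³/1075 = 2.696×10⁻⁶ m = 2.70 μm.
Area A = 1.78 cm² = 1.78×10⁻⁴ m².
(b) P = σAT⁴ = 5.670×10⁻⁸×1.78×10⁻⁴×(1075)⁴ = 13.5 W.

λ_max ≈ 2.70 μm; P ≈ 13.5 W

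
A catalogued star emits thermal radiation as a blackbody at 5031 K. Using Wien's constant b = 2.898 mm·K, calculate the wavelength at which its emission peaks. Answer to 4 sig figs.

λ_max ≈ 576.0 nm

Wien's displacement law: λ_max = b/T = (2.898×10⁻³ m·K)/(5031 K) = 5.7603×10⁻⁷ m.
That is 576.0 nm, in the visible range.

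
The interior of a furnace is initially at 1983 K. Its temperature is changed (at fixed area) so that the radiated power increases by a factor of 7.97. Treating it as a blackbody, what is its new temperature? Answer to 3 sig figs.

P ∝ T⁴, so T₂/T₁ = (P₂/P₁)^(1/4) = (7.97)^(1/4) = 1.68021.
T₂ = 1983 × 1.68021 = 3.33×10³ K.

T₂ ≈ 3.33×10³ K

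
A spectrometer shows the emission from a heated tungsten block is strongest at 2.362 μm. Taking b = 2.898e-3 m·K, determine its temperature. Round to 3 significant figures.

T ≈ 1.23×10³ K

Wien's law gives T = b/λ_max = (2.898×10⁻³ m·K)/(2.362×10⁻⁶ m) = 1.23×10³ K.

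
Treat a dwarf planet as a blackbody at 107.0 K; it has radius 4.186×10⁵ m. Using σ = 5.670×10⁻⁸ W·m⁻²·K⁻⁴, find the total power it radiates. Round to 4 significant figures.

P ≈ 1.637×10¹³ W

Surface area A = 4πR² = 4π(4.186×10⁵ m)² = 2.20195×10¹² m².
P = σAT⁴ = 5.670×10⁻⁸ × 2.20195×10¹² × (107.0)⁴ = 1.637×10¹³ W.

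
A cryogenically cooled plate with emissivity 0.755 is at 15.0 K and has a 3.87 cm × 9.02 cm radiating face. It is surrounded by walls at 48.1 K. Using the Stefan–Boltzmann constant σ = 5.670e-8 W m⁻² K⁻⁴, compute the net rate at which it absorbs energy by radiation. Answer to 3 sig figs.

Net gain ≈ 7.92×10⁻⁴ W

Area A = 0.0387 × 0.0902 = 3.49074×10⁻³ m².
Net radiated power P_net = εσA(T⁴ − T₀⁴) = 0.755×5.670×10⁻⁸×3.49074×10⁻³×(15.0⁴ − 48.1⁴).
T⁴ − T₀⁴ = 50625.0 − 5.35279×10⁶ = -5.30216×10⁶ K⁴, so P_net = -7.92×10⁻⁴ W — negative, meaning a net gain of 7.92×10⁻⁴ W.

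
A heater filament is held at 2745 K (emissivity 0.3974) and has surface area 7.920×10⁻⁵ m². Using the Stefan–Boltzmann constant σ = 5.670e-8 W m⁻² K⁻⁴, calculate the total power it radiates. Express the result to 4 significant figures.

P ≈ 101.3 W

Area A = 7.920×10⁻⁵ m².
P = εσAT⁴ = 0.3974 × 5.670×10⁻⁸ × 7.920×10⁻⁵ × (2745)⁴ = 101.3 W.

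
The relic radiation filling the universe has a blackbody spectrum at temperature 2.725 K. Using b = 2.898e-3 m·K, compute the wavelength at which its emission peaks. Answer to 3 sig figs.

Wien's displacement law: λ_max = b/T = (2.898×10⁻³ m·K)/(2.725 K) = 1.063×10⁻³ m.
That is 1.06 mm, in the microwave range.

λ_max ≈ 1.06 mm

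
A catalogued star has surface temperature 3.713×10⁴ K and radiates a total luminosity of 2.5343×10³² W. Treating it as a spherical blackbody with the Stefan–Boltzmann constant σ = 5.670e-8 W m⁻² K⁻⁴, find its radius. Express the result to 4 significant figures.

L = 4πR²σT⁴ ⇒ R = √(L/(4πσT⁴)).
σT⁴ = 1.07766×10¹¹ W/m², so R = √(2.5343×10³²/(4π×1.07766×10¹¹)) = 1.368×10¹⁰ m.

R ≈ 1.368×10¹⁰ m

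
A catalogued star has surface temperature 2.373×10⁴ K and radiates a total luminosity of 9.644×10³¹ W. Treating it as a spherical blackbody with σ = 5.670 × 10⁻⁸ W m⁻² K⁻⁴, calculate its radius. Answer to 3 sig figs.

R ≈ 2.07×10¹⁰ m

L = 4πR²σT⁴ ⇒ R = √(L/(4πσT⁴)).
σT⁴ = 1.79794×10¹⁰ W/m², so R = √(9.644×10³¹/(4π×1.79794×10¹⁰)) = 2.07×10¹⁰ m.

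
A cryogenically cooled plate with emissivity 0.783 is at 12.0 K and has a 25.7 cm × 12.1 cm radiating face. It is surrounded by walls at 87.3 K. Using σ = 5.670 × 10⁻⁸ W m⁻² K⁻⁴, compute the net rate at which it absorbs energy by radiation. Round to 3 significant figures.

Net gain ≈ 0.0802 W

Area A = 0.257 × 0.121 = 0.031097 m².
Net radiated power P_net = εσA(T⁴ − T₀⁴) = 0.783×5.670×10⁻⁸×0.031097×(12.0⁴ − 87.3⁴).
T⁴ − T₀⁴ = 20736.0 − 5.80841×10⁷ = -5.80634×10⁷ K⁴, so P_net = -0.0802 W — negative, meaning a net gain of 0.0802 W.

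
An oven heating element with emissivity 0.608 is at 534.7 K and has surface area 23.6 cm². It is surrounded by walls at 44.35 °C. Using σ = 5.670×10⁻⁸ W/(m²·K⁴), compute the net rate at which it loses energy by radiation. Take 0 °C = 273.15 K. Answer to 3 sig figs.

Net loss ≈ 5.82 W

Surroundings: T = 44.35 °C + 273.15 = 317.50 K.
Area A = 23.6 cm² = 2.36×10⁻³ m².
Net radiated power P_net = εσA(T⁴ − T₀⁴) = 0.608×5.670×10⁻⁸×2.36×10⁻³×(534.7⁴ − 317.50⁴).
T⁴ − T₀⁴ = 8.17411×10¹⁰ − 1.01619×10¹⁰ = 7.15792×10¹⁰ K⁴, so P_net = 5.82 W.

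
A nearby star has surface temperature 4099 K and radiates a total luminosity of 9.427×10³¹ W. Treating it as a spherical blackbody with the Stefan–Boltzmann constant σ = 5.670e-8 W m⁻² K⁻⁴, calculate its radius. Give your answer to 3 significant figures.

R ≈ 6.85×10¹¹ m

L = 4πR²σT⁴ ⇒ R = √(L/(4πσT⁴)).
σT⁴ = 1.60064×10⁷ W/m², so R = √(9.427×10³¹/(4π×1.60064×10⁷)) = 6.85×10¹¹ m.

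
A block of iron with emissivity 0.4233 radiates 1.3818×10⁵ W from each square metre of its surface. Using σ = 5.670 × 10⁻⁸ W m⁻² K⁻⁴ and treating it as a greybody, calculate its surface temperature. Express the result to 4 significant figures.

I = εσT⁴, so T = (I/εσ)^(1/4) = (1.3818×10⁵/(0.4233×5.670×10⁻⁸))^(1/4) = 1549 K.

T ≈ 1549 K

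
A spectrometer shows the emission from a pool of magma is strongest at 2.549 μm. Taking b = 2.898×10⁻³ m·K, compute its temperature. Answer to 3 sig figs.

Wien's law gives T = b/λ_max = (2.898×10⁻³ m·K)/(2.549×10⁻⁶ m) = 1.14×10³ K.

T ≈ 1.14×10³ K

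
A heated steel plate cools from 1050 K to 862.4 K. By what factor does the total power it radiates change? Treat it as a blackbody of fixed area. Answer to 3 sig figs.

P₂/P₁ ≈ 0.455

P ∝ T⁴, so P₂/P₁ = (T₂/T₁)⁴ = (862.4/1050)⁴ = (0.821333)⁴ = 0.455.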